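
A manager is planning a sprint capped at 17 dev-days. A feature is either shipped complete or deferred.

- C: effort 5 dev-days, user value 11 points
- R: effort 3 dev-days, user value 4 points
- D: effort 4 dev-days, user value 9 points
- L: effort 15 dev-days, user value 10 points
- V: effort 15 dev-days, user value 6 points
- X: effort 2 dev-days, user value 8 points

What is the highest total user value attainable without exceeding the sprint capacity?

Take C, R, D, and X: effort 5 + 3 + 4 + 2 = 14 ≤ 17, user value 11 + 4 + 9 + 8 = 32.
No other feasible combination does better.

32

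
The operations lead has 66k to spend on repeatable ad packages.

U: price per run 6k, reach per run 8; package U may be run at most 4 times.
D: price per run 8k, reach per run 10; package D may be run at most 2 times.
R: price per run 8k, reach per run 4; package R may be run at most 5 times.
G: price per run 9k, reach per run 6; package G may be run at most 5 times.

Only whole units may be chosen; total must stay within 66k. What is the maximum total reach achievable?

68

4×U, 2×D, 1×R, and 2×G: price 66 ≤ 66, reach 4·8 + 2·10 + 1·4 + 2·6 = 68.
4×U, 2×D, 2×R, and 1×G: price 65 ≤ 66, reach 4·8 + 2·10 + 2·4 + 1·6 = 66.
Best is 68.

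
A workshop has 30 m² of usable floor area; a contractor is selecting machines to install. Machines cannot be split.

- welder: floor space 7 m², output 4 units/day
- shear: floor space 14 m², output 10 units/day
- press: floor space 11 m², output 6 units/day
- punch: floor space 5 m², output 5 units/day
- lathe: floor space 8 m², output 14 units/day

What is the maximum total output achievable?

This is an integer program with binary decision variables.
press + punch + lathe: floor space 11 + 5 + 8 = 24 ≤ 30, output 6 + 5 + 14 = 25.
shear + punch + lathe: floor space 14 + 5 + 8 = 27 ≤ 30, output 10 + 5 + 14 = 29.
welder + shear + lathe: floor space 7 + 14 + 8 = 29 ≤ 30, output 4 + 10 + 14 = 28.
Best is shear, punch, and lathe with total output 29.

29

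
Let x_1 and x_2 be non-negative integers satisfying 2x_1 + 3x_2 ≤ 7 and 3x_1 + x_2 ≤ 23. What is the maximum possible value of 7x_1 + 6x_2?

21

Relaxing integrality, the LP optimum is 24.50 at (x_1,x_2) = (3.5, 0), which is not an integer point.
(x_1,x_2)=(3,0): 2·3+3·0=6≤7, 3·3+1·0=9≤23, objective 21.
(x_1,x_2)=(2,1): 2·2+3·1=7≤7, 3·2+1·1=7≤23, objective 20.
No feasible integer point exceeds 21.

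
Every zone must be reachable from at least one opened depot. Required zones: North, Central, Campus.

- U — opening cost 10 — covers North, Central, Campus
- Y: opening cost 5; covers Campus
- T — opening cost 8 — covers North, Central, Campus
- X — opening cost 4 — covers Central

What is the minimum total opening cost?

8

T alone covers North, Central, Campus — every zone.
Total opening cost: 8.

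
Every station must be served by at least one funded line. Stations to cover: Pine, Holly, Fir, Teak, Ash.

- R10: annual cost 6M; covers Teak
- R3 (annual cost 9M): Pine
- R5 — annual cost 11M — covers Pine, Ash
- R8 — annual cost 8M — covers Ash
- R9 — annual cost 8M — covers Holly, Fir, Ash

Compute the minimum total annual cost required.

23

Choose R10, R3, and R9: together they cover Pine, Holly, Fir, Teak, Ash — every station.
Total annual cost: 6 + 9 + 8 = 23.
No cover costs less than 23.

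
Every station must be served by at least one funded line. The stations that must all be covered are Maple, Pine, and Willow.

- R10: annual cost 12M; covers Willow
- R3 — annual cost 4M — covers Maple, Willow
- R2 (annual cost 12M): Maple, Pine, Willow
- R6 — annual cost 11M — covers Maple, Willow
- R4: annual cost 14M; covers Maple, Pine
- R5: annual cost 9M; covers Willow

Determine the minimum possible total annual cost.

The greedy cost-per-new-station heuristic would pick R3 and R2 for 16, but a cheaper cover exists.
R2 alone covers Maple, Pine, Willow — every station.
Total annual cost: 12.
No cover costs less than 12.

12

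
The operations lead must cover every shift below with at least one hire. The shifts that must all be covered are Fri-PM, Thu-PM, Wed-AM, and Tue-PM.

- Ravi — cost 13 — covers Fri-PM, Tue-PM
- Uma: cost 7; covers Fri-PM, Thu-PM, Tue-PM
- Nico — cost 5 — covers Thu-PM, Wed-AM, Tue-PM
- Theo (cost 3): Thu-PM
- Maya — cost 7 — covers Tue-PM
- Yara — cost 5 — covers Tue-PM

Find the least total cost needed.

12

This is a weighted set-cover instance.
Choose Uma and Nico: together they cover Fri-PM, Thu-PM, Wed-AM, Tue-PM — every shift.
Total cost: 7 + 5 = 12.
No cover costs less than 12.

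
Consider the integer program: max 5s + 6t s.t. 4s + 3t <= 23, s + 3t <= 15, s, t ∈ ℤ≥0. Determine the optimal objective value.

Relaxing integrality, the LP optimum is 38.00 at (s,t) = (2.67, 4.11), which is not an integer point.
(s,t)=(2,4): 4·2+3·4=20≤23, 1·2+3·4=14≤15, objective 34.
(s,t)=(3,3): 4·3+3·3=21≤23, 1·3+3·3=12≤15, objective 33.
The best lattice point is (2,4), giving 34.

34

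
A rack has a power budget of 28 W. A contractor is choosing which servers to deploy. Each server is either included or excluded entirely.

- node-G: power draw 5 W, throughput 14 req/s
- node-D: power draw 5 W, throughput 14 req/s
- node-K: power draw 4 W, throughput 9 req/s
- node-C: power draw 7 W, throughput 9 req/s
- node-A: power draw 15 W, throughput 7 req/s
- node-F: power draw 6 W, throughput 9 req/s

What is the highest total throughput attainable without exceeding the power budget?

55

This is a 0-1 knapsack instance.
Take node-G, node-D, node-K, node-C, and node-F: power draw 5 + 5 + 4 + 7 + 6 = 27 ≤ 28, throughput 14 + 14 + 9 + 9 + 9 = 55.
No other feasible combination does better.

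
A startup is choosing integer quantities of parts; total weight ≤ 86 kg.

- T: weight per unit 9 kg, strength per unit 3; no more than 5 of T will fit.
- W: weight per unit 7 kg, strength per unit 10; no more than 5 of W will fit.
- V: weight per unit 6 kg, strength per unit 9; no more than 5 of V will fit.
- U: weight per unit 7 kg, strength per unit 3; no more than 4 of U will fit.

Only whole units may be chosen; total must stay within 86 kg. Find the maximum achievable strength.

V has the best ratio (9/6); taking only V gives at most 5×9 = 45 (stopped by the supply cap of 5).
Mixing does better — 5×W, 5×V, and 3×U: weight 86 ≤ 86, strength 5·10 + 5·9 + 3·3 = 104.

104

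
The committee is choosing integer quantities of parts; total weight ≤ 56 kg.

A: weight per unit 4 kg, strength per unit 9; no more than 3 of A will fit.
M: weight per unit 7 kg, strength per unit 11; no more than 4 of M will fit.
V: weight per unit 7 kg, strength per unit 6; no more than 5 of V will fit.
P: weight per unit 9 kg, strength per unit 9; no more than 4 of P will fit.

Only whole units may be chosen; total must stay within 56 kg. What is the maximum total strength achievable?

86

3×A, 4×M, 1×V, and 1×P: weight 56 ≤ 56, strength 3·9 + 4·11 + 1·6 + 1·9 = 86.
3×A, 4×M, and 2×V: weight 54 ≤ 56, strength 3·9 + 4·11 + 2·6 = 83.
Best is 86.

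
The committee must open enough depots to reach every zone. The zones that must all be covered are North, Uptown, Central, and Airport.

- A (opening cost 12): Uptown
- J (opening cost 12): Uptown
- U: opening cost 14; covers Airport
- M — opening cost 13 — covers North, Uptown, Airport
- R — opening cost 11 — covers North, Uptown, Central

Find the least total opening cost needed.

24

Choose M and R: together they cover North, Uptown, Central, Airport — every zone.
Total opening cost: 13 + 11 = 24.
No cover costs less than 24.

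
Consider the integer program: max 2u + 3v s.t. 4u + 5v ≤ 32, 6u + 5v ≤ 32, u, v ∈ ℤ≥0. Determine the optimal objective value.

18

(u,v)=(0,6) is feasible, giving 18.
(u,v)=(1,5) is feasible, giving 17.
(u,v)=(0,5) is feasible, giving 15.
The best lattice point is (0,6), giving 18.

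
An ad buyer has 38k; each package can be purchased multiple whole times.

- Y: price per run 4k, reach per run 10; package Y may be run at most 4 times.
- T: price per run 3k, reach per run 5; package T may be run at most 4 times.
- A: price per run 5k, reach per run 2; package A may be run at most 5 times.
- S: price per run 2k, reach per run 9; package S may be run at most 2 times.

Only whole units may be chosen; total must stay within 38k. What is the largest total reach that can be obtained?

S has the best ratio (9/2); taking only S gives at most 2×9 = 18 (stopped by the supply cap of 2).
Mixing does better — 4×Y, 4×T, 1×A, and 2×S: price 37 ≤ 38, reach 4·10 + 4·5 + 1·2 + 2·9 = 80.

80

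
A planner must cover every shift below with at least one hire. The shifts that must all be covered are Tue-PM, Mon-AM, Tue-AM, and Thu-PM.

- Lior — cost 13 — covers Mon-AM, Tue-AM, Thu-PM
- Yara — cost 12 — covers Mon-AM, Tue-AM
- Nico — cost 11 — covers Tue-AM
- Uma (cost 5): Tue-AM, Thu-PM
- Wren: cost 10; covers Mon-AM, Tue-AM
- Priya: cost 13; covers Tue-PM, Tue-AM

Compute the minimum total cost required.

26

The greedy cost-per-new-shift heuristic would pick Uma, Wren, and Priya for 28, but a cheaper cover exists.
Choose Lior and Priya: together they cover Tue-PM, Mon-AM, Tue-AM, Thu-PM — every shift.
Total cost: 13 + 13 = 26.
No cover costs less than 26.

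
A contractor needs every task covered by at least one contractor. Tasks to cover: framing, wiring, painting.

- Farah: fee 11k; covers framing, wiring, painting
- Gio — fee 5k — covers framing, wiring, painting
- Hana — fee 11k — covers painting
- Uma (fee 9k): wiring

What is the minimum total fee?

This is a weighted set-cover instance.
Gio alone covers framing, wiring, painting — every task.
Total fee: 5.
No cover costs less than 5.

5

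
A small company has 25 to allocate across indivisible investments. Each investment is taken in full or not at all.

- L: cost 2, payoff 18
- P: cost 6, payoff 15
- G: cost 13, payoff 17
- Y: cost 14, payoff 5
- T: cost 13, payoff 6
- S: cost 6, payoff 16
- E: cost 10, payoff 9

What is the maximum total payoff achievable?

This is a 0-1 knapsack instance.
Allowing fractional choices, the relaxed optimum would be about 63.4, but investments are indivisible.
L + P + S + E: cost 2 + 6 + 6 + 10 = 24 ≤ 25, payoff 18 + 15 + 16 + 9 = 58.
L + G + S: cost 2 + 13 + 6 = 21 ≤ 25, payoff 18 + 17 + 16 = 51.
Best is L, P, S, and E with total payoff 58.

58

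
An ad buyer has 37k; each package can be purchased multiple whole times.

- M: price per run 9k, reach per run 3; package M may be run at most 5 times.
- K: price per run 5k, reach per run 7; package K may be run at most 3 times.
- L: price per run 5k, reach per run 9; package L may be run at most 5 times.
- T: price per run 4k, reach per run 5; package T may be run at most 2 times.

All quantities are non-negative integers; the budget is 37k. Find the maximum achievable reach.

L has the best ratio (9/5); taking only L gives at most 5×9 = 45 (stopped by the supply cap of 5).
Mixing does better — 2×K and 5×L: price 35 ≤ 37, reach 2·7 + 5·9 = 59.

59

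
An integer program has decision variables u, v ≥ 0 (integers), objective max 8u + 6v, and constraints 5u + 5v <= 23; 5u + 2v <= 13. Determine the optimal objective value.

26

The continuous relaxation peaks at (1.27, 3.33) with value 30.13; rounding to a feasible lattice point costs some objective.
(u,v)=(1,3): 5·1+5·3=20≤23, 5·1+2·3=11≤13, objective 26.
(u,v)=(0,4): 5·0+5·4=20≤23, 5·0+2·4=8≤13, objective 24.
(u,v)=(1,2): 5·1+5·2=15≤23, 5·1+2·2=9≤13, objective 20.
The best lattice point is (1,3), giving 26.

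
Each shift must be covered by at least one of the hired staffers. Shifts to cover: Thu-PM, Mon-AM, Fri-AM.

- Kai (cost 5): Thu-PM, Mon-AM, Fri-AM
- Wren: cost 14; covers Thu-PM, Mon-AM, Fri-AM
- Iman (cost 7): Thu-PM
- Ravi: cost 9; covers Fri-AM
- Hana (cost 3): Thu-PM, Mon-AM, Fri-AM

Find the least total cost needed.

Hana alone covers Thu-PM, Mon-AM, Fri-AM — every shift.
Total cost: 3.

3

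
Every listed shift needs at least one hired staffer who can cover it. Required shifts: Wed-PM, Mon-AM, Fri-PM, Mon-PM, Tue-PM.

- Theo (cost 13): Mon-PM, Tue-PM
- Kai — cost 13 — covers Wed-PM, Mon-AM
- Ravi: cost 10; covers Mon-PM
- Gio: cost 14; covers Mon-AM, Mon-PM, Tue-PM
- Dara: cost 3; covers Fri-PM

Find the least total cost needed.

The greedy cost-per-new-shift heuristic would pick Dara, Gio, and Kai for 30, but a cheaper cover exists.
Choose Theo, Kai, and Dara: together they cover Wed-PM, Mon-AM, Fri-PM, Mon-PM, Tue-PM — every shift.
Total cost: 13 + 13 + 3 = 29.
No cover costs less than 29.

29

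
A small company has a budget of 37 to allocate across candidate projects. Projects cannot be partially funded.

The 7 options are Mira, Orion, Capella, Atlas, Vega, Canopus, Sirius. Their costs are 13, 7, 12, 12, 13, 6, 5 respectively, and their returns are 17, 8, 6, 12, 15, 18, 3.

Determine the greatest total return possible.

This is a 0-1 knapsack instance.
Allowing fractional choices, the relaxed optimum would be about 55.7, but projects are indivisible.
Mira + Vega + Canopus + Sirius: cost 13 + 13 + 6 + 5 = 37 ≤ 37, return 17 + 15 + 18 + 3 = 53.
Mira + Vega + Canopus: cost 13 + 13 + 6 = 32 ≤ 37, return 17 + 15 + 18 = 50.
Best is Mira, Vega, Canopus, and Sirius with total return 53.

53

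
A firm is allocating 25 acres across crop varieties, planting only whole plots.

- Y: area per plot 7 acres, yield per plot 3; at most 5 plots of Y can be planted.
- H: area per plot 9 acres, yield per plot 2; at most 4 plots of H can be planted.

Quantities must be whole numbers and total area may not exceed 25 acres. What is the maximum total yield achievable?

Y has the best ratio (3/7); taking only Y gives at most 3×3 = 9 (stopped by the area limit).
Optimal: 3×Y: area 21 ≤ 25, yield 3·3 = 9.

9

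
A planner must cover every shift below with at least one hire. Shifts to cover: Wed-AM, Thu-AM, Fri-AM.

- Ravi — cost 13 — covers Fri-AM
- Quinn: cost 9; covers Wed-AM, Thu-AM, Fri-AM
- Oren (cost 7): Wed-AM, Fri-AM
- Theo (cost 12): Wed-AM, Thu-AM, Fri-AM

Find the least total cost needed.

9

This is a weighted set-cover instance.
Quinn alone covers Wed-AM, Thu-AM, Fri-AM — every shift.
Total cost: 9.
No cover costs less than 9.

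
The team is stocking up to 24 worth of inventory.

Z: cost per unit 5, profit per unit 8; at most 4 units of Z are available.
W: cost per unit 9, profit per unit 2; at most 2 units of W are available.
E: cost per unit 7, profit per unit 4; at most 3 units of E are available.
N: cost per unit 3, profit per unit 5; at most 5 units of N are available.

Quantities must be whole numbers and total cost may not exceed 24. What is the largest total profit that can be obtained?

3×Z and 3×N: cost 24 ≤ 24, profit 3·8 + 3·5 = 39.
4×Z and 1×N: cost 23 ≤ 24, profit 4·8 + 1·5 = 37.
Best is 39.

39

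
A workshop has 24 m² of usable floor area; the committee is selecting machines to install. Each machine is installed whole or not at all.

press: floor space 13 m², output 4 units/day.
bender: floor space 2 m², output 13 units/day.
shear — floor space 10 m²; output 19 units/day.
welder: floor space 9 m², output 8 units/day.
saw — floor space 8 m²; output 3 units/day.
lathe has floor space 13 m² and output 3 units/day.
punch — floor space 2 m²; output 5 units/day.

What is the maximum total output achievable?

This is an integer program with binary decision variables.
Take bender, shear, welder, and punch: floor space 2 + 10 + 9 + 2 = 23 ≤ 24, output 13 + 19 + 8 + 5 = 45.
No other feasible combination does better.

45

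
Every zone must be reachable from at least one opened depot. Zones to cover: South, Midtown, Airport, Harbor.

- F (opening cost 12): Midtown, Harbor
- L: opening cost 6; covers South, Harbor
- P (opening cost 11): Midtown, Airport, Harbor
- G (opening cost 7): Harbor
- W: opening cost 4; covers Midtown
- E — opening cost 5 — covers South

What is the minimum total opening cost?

16

Choose P and E: together they cover South, Midtown, Airport, Harbor — every zone.
Total opening cost: 11 + 5 = 16.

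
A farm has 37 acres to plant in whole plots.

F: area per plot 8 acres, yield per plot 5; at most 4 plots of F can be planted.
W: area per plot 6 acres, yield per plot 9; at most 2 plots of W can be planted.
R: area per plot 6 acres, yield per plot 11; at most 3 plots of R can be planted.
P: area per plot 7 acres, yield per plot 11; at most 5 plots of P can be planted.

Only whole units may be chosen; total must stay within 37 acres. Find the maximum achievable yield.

2×W, 3×R, and 1×P: area 37 ≤ 37, yield 2·9 + 3·11 + 1·11 = 62.
5×P: area 35 ≤ 37, yield 5·11 = 55.
Best is 62.

62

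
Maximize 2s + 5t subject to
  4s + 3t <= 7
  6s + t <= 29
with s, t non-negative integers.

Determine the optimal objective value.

10

(s,t)=(0,2): 4·0+3·2=6≤7, 6·0+1·2=2≤29, objective 10.
(s,t)=(1,1): 4·1+3·1=7≤7, 6·1+1·1=7≤29, objective 7.
(s,t)=(0,1): 4·0+3·1=3≤7, 6·0+1·1=1≤29, objective 5.
Maximum is 10 at (s,t)=(0,2).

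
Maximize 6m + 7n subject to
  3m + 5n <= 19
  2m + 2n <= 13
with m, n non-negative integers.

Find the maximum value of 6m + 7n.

The continuous relaxation peaks at (6.33, 0) with value 38.00; rounding to a feasible lattice point costs some objective.
(m,n)=(6,0): 3·6+5·0=18≤19, 2·6+2·0=12≤13, objective 36.
(m,n)=(5,0): 3·5+5·0=15≤19, 2·5+2·0=10≤13, objective 30.
Maximum is 36 at (m,n)=(6,0).

36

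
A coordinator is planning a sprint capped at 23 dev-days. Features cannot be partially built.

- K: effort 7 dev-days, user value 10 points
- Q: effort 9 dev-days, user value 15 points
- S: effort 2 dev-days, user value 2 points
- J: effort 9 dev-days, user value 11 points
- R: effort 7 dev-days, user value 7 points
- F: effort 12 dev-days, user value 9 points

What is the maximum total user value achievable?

Allowing fractional choices, the relaxed optimum would be about 33.6, but features are indivisible.
K + J + R: effort 7 + 9 + 7 = 23 ≤ 23, user value 10 + 11 + 7 = 28.
Q + S + J: effort 9 + 2 + 9 = 20 ≤ 23, user value 15 + 2 + 11 = 28.
K + Q + R: effort 7 + 9 + 7 = 23 ≤ 23, user value 10 + 15 + 7 = 32.
Best is K, Q, and R with total user value 32.

32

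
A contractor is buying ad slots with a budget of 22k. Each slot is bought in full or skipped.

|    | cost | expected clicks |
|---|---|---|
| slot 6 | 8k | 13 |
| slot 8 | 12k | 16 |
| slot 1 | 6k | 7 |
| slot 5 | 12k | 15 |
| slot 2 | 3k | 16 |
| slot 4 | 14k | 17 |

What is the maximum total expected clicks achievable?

This is a 0-1 knapsack instance.
slot 6 + slot 1 + slot 2: cost 8 + 6 + 3 = 17 ≤ 22, expected clicks 13 + 7 + 16 = 36.
slot 8 + slot 1 + slot 2: cost 12 + 6 + 3 = 21 ≤ 22, expected clicks 16 + 7 + 16 = 39.
slot 1 + slot 5 + slot 2: cost 6 + 12 + 3 = 21 ≤ 22, expected clicks 7 + 15 + 16 = 38.
Best is slot 8, slot 1, and slot 2 with total expected clicks 39.

39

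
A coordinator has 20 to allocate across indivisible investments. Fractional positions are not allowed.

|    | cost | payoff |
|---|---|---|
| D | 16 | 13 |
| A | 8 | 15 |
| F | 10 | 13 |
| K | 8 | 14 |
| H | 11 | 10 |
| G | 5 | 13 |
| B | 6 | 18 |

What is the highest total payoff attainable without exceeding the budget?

46

A + G + B: cost 8 + 5 + 6 = 19 ≤ 20, payoff 15 + 13 + 18 = 46.
K + G + B: cost 8 + 5 + 6 = 19 ≤ 20, payoff 14 + 13 + 18 = 45.
A + B: cost 8 + 6 = 14 ≤ 20, payoff 15 + 18 = 33.
Best is A, G, and B with total payoff 46.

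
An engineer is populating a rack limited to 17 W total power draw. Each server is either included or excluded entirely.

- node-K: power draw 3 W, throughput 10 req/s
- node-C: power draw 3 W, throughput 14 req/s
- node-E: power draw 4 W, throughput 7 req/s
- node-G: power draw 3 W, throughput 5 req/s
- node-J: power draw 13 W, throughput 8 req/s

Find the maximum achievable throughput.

36

Allowing fractional choices, the relaxed optimum would be about 38.5, but servers are indivisible.
node-K + node-C + node-E: power draw 3 + 3 + 4 = 10 ≤ 17, throughput 10 + 14 + 7 = 31.
node-K + node-C + node-E + node-G: power draw 3 + 3 + 4 + 3 = 13 ≤ 17, throughput 10 + 14 + 7 + 5 = 36.
Best is node-K, node-C, node-E, and node-G with total throughput 36.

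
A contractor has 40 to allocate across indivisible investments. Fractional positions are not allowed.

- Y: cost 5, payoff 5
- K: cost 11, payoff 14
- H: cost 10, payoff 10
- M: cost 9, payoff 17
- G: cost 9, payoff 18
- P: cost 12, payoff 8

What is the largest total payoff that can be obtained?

Allowing fractional choices, the relaxed optimum would be about 60.0, but investments are indivisible.
Y + K + M + G: cost 5 + 11 + 9 + 9 = 34 ≤ 40, payoff 5 + 14 + 17 + 18 = 54.
K + H + M + G: cost 11 + 10 + 9 + 9 = 39 ≤ 40, payoff 14 + 10 + 17 + 18 = 59.
Best is K, H, M, and G with total payoff 59.

59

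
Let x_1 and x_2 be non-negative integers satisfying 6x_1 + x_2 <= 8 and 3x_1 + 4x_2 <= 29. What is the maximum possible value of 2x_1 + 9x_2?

63

(x_1,x_2)=(0,7) is feasible, giving 63.
(x_1,x_2)=(0,6) is feasible, giving 54.
The best lattice point is (0,7), giving 63.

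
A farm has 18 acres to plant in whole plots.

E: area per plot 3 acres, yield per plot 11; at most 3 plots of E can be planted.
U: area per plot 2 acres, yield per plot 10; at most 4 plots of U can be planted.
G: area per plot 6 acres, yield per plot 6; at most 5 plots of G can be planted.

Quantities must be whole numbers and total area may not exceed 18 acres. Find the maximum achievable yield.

73

3×E and 4×U: area 17 ≤ 18, yield 3·11 + 4·10 = 73.
3×E and 3×U: area 15 ≤ 18, yield 3·11 + 3·10 = 63.
Best is 73.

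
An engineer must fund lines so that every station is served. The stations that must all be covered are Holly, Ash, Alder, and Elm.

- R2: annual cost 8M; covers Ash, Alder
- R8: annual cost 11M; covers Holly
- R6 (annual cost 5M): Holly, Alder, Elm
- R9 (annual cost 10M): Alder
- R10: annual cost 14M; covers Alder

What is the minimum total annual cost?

Choose R2 and R6: together they cover Holly, Ash, Alder, Elm — every station.
Total annual cost: 8 + 5 = 13.
No cover costs less than 13.

13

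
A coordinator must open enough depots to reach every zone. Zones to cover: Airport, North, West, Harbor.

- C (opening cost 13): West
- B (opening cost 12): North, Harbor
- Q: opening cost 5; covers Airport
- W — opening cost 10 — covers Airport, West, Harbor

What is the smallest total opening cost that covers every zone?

22

Choose B and W: together they cover Airport, North, West, Harbor — every zone.
Total opening cost: 12 + 10 = 22.
No cover costs less than 22.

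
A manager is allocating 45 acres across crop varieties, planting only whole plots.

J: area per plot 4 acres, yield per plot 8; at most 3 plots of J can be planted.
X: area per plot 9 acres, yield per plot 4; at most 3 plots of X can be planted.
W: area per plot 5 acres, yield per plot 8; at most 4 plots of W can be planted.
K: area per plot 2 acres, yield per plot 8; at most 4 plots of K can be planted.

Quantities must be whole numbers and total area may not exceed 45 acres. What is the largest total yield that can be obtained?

2×J, 1×X, 4×W, and 4×K: area 45 ≤ 45, yield 2·8 + 1·4 + 4·8 + 4·8 = 84.
3×J, 4×W, and 4×K: area 40 ≤ 45, yield 3·8 + 4·8 + 4·8 = 88.
Best is 88.

88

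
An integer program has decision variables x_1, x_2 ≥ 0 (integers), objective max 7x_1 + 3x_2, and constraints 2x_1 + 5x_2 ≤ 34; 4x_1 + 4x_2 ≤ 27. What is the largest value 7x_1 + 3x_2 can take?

42

The continuous relaxation peaks at (6.75, 0) with value 47.25; rounding to a feasible lattice point costs some objective.
(x_1,x_2)=(6,0): 2·6+5·0=12≤34, 4·6+4·0=24≤27, objective 42.
(x_1,x_2)=(5,1): 2·5+5·1=15≤34, 4·5+4·1=24≤27, objective 38.
(x_1,x_2)=(5,0): 2·5+5·0=10≤34, 4·5+4·0=20≤27, objective 35.
No feasible integer point exceeds 42.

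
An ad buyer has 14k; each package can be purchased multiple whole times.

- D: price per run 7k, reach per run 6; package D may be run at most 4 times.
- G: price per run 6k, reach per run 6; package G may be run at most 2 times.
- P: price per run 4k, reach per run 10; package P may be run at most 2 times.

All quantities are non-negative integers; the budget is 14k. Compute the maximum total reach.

This is a bounded integer knapsack.
P has the best ratio (10/4); taking only P gives at most 2×10 = 20 (stopped by the supply cap of 2).
Mixing does better — 1×G and 2×P: price 14 ≤ 14, reach 1·6 + 2·10 = 26.

26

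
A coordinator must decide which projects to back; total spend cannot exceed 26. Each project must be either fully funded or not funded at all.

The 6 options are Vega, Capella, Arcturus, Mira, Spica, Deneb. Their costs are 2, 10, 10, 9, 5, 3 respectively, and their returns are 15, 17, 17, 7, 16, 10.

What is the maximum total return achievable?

59

Vega + Arcturus + Spica + Deneb: cost 2 + 10 + 5 + 3 = 20 ≤ 26, return 15 + 17 + 16 + 10 = 58.
Vega + Capella + Spica + Deneb: cost 2 + 10 + 5 + 3 = 20 ≤ 26, return 15 + 17 + 16 + 10 = 58.
Vega + Capella + Arcturus + Deneb: cost 2 + 10 + 10 + 3 = 25 ≤ 26, return 15 + 17 + 17 + 10 = 59.
Best is Vega, Capella, Arcturus, and Deneb with total return 59.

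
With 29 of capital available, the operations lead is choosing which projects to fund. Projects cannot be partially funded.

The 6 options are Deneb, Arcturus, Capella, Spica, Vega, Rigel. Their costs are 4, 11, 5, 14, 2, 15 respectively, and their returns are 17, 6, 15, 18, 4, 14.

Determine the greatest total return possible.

Deneb + Capella + Spica + Vega: cost 4 + 5 + 14 + 2 = 25 ≤ 29, return 17 + 15 + 18 + 4 = 54.
Deneb + Capella + Vega + Rigel: cost 4 + 5 + 2 + 15 = 26 ≤ 29, return 17 + 15 + 4 + 14 = 50.
Deneb + Capella + Spica: cost 4 + 5 + 14 = 23 ≤ 29, return 17 + 15 + 18 = 50.
Best is Deneb, Capella, Spica, and Vega with total return 54.

54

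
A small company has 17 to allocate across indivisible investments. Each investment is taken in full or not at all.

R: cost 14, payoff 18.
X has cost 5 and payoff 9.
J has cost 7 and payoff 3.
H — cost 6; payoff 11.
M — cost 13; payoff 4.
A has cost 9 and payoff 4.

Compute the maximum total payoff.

Allowing fractional choices, the relaxed optimum would be about 27.7, but investments are indivisible.
H + A: cost 6 + 9 = 15 ≤ 17, payoff 11 + 4 = 15.
X + H: cost 5 + 6 = 11 ≤ 17, payoff 9 + 11 = 20.
R: cost 14 ≤ 17, payoff 18.
Best is X and H with total payoff 20.

20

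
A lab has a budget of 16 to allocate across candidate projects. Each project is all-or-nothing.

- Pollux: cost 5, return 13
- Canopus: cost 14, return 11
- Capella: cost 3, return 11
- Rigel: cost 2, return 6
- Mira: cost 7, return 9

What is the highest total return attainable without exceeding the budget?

33

This is an integer program with binary decision variables.
Pollux + Capella + Rigel: cost 5 + 3 + 2 = 10 ≤ 16, return 13 + 11 + 6 = 30.
Pollux + Rigel + Mira: cost 5 + 2 + 7 = 14 ≤ 16, return 13 + 6 + 9 = 28.
Pollux + Capella + Mira: cost 5 + 3 + 7 = 15 ≤ 16, return 13 + 11 + 9 = 33.
Best is Pollux, Capella, and Mira with total return 33.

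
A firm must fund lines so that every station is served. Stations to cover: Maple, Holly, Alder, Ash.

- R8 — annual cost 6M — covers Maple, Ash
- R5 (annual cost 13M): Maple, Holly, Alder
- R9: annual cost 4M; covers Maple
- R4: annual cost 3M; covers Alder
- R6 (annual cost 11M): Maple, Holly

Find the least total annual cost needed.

Choose R8 and R5: together they cover Maple, Holly, Alder, Ash — every station.
Total annual cost: 6 + 13 = 19.

19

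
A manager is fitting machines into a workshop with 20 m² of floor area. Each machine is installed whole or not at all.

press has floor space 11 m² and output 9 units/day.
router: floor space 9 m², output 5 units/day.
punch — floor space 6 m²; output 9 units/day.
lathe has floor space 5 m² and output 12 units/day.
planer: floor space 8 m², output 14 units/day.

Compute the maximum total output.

router + punch + lathe: floor space 9 + 6 + 5 = 20 ≤ 20, output 5 + 9 + 12 = 26.
lathe + planer: floor space 5 + 8 = 13 ≤ 20, output 12 + 14 = 26.
punch + lathe + planer: floor space 6 + 5 + 8 = 19 ≤ 20, output 9 + 12 + 14 = 35.
Best is punch, lathe, and planer with total output 35.

35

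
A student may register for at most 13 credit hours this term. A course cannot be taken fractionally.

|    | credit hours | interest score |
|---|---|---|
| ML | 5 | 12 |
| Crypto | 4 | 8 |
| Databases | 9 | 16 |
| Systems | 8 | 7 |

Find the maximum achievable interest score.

24

This is an integer program with binary decision variables.
Take Crypto and Databases: credit hours 4 + 9 = 13 ≤ 13, interest score 8 + 16 = 24.
No other feasible combination does better.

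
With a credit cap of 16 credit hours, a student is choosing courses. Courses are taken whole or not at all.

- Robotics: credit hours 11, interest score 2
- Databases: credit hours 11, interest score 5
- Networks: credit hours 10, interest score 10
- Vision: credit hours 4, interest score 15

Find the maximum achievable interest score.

This is an integer program with binary decision variables.
Take Networks and Vision: credit hours 10 + 4 = 14 ≤ 16, interest score 10 + 15 = 25.
No other feasible combination does better.

25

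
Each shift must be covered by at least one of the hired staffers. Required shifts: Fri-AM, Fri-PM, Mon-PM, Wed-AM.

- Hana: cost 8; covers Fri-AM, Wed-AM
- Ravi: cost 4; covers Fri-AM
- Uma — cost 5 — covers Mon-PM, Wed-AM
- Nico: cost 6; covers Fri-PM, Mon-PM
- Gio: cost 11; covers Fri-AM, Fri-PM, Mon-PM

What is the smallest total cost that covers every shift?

14

The greedy cost-per-new-shift heuristic would pick Uma, Ravi, and Nico for 15, but a cheaper cover exists.
Choose Hana and Nico: together they cover Fri-AM, Fri-PM, Mon-PM, Wed-AM — every shift.
Total cost: 8 + 6 = 14.
No cover costs less than 14.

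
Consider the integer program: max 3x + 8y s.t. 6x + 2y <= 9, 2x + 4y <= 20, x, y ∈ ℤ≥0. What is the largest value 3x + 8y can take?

The continuous relaxation peaks at (0, 4.5) with value 36.00; rounding to a feasible lattice point costs some objective.
(x,y)=(0,4) is feasible, giving 32.
(x,y)=(0,3) is feasible, giving 24.
Maximum is 32 at (x,y)=(0,4).

32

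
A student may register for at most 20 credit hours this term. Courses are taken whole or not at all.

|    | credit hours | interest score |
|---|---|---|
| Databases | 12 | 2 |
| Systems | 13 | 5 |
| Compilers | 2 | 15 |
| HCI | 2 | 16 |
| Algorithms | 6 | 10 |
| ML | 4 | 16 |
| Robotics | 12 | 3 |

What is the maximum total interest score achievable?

57

Allowing fractional choices, the relaxed optimum would be about 59.3, but courses are indivisible.
Compilers + HCI + Algorithms + ML: credit hours 2 + 2 + 6 + 4 = 14 ≤ 20, interest score 15 + 16 + 10 + 16 = 57.
Compilers + HCI + ML + Robotics: credit hours 2 + 2 + 4 + 12 = 20 ≤ 20, interest score 15 + 16 + 16 + 3 = 50.
Databases + Compilers + HCI + ML: credit hours 12 + 2 + 2 + 4 = 20 ≤ 20, interest score 2 + 15 + 16 + 16 = 49.
Best is Compilers, HCI, Algorithms, and ML with total interest score 57.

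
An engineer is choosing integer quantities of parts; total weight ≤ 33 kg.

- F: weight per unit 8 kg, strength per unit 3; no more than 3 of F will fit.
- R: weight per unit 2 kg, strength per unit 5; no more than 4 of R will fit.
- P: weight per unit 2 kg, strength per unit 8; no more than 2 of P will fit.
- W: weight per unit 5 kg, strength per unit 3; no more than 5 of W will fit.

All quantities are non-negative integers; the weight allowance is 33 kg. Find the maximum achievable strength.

P has the best ratio (8/2); taking only P gives at most 2×8 = 16 (stopped by the supply cap of 2).
Mixing does better — 4×R, 2×P, and 4×W: weight 32 ≤ 33, strength 4·5 + 2·8 + 4·3 = 48.

48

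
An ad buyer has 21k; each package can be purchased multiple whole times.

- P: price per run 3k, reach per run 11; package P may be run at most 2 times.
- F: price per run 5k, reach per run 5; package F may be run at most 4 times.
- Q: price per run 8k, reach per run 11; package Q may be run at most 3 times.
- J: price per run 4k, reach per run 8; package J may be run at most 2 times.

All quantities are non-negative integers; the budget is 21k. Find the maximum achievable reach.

43

2×P, 1×Q, and 1×J: price 18 ≤ 21, reach 2·11 + 1·11 + 1·8 = 41.
2×P, 1×F, and 2×J: price 19 ≤ 21, reach 2·11 + 1·5 + 2·8 = 43.
Best is 43.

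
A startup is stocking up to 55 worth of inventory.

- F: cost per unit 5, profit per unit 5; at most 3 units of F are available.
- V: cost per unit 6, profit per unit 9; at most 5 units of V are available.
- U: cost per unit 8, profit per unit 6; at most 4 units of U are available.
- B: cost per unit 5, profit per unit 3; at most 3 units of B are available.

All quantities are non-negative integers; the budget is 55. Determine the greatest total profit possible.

66

3×F, 5×V, and 1×U: cost 53 ≤ 55, profit 3·5 + 5·9 + 1·6 = 66.
3×F, 5×V, and 2×B: cost 55 ≤ 55, profit 3·5 + 5·9 + 2·3 = 66.
Best is 66.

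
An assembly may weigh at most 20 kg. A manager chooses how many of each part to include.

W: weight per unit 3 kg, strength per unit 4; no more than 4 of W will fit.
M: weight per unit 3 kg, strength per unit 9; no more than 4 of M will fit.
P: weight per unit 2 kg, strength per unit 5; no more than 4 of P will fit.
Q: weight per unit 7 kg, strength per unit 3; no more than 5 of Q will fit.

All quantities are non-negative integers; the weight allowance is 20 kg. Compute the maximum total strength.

M has the best ratio (9/3); taking only M gives at most 4×9 = 36 (stopped by the supply cap of 4).
Mixing does better — 4×M and 4×P: weight 20 ≤ 20, strength 4·9 + 4·5 = 56.

56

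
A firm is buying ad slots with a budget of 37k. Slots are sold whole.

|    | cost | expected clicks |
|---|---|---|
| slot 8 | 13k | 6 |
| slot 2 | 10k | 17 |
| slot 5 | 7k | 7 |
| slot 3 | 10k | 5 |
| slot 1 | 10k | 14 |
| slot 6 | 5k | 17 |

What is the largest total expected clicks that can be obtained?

55

Allowing fractional choices, the relaxed optimum would be about 57.5, but ad slots are indivisible.
slot 2 + slot 5 + slot 1 + slot 6: cost 10 + 7 + 10 + 5 = 32 ≤ 37, expected clicks 17 + 7 + 14 + 17 = 55.
slot 2 + slot 1 + slot 6: cost 10 + 10 + 5 = 25 ≤ 37, expected clicks 17 + 14 + 17 = 48.
slot 2 + slot 3 + slot 1 + slot 6: cost 10 + 10 + 10 + 5 = 35 ≤ 37, expected clicks 17 + 5 + 14 + 17 = 53.
Best is slot 2, slot 5, slot 1, and slot 6 with total expected clicks 55.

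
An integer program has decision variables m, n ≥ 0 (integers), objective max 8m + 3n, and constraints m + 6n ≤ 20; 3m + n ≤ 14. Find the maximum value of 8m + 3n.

38

(m,n)=(4,2): 1·4+6·2=16≤20, 3·4+1·2=14≤14, objective 38.
(m,n)=(4,1): 1·4+6·1=10≤20, 3·4+1·1=13≤14, objective 35.
Maximum is 38 at (m,n)=(4,2).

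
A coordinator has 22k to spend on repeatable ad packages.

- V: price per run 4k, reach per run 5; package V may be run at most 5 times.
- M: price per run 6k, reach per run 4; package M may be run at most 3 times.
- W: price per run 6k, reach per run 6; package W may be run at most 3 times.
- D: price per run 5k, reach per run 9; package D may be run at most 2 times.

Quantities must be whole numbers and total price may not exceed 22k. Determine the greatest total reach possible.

33

2×W and 2×D: price 22 ≤ 22, reach 2·6 + 2·9 = 30.
3×V and 2×D: price 22 ≤ 22, reach 3·5 + 2·9 = 33.
Best is 33.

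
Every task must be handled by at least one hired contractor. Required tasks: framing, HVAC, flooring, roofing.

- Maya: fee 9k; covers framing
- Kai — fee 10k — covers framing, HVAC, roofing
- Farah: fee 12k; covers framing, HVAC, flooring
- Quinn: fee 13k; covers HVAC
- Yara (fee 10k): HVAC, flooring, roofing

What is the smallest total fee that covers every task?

19

This is an integer covering problem.
The greedy cost-per-new-task heuristic would pick Kai and Yara for 20, but a cheaper cover exists.
Choose Maya and Yara: together they cover framing, HVAC, flooring, roofing — every task.
Total fee: 9 + 10 = 19.
No cover costs less than 19.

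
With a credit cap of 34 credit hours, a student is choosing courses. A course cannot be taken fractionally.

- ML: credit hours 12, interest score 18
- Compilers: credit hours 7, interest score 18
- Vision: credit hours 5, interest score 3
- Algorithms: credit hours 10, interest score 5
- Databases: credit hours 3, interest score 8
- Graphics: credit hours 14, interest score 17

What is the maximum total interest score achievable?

ML + Compilers + Algorithms + Databases: credit hours 12 + 7 + 10 + 3 = 32 ≤ 34, interest score 18 + 18 + 5 + 8 = 49.
ML + Compilers + Graphics: credit hours 12 + 7 + 14 = 33 ≤ 34, interest score 18 + 18 + 17 = 53.
Best is ML, Compilers, and Graphics with total interest score 53.

53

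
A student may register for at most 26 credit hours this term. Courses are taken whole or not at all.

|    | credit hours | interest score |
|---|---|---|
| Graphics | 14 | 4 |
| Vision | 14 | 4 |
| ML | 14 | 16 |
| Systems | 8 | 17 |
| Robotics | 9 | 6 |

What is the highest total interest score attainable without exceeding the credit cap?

Take ML and Systems: credit hours 14 + 8 = 22 ≤ 26, interest score 16 + 17 = 33.
No other feasible combination does better.

33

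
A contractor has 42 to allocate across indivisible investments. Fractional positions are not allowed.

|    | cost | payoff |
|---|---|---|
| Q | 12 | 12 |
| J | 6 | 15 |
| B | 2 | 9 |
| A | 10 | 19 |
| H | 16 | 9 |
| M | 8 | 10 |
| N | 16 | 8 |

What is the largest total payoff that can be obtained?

65

This is an integer program with binary decision variables.
Q + J + B + A + M: cost 12 + 6 + 2 + 10 + 8 = 38 ≤ 42, payoff 12 + 15 + 9 + 19 + 10 = 65.
J + B + A + H + M: cost 6 + 2 + 10 + 16 + 8 = 42 ≤ 42, payoff 15 + 9 + 19 + 9 + 10 = 62.
Best is Q, J, B, A, and M with total payoff 65.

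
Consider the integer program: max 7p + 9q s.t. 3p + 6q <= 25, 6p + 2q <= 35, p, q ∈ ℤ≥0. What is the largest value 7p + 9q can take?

46

The continuous relaxation peaks at (5.33, 1.5) with value 50.83; rounding to a feasible lattice point costs some objective.
(p,q)=(4,2): 3·4+6·2=24≤25, 6·4+2·2=28≤35, objective 46.
(p,q)=(5,1): 3·5+6·1=21≤25, 6·5+2·1=32≤35, objective 44.
(p,q)=(3,2): 3·3+6·2=21≤25, 6·3+2·2=22≤35, objective 39.
Maximum is 46 at (p,q)=(4,2).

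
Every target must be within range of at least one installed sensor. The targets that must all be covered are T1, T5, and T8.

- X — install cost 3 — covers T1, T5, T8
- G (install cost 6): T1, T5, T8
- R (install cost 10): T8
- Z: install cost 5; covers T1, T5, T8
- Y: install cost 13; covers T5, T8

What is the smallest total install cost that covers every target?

This is a weighted set-cover instance.
X alone covers T1, T5, T8 — every target.
Total install cost: 3.
No cover costs less than 3.

3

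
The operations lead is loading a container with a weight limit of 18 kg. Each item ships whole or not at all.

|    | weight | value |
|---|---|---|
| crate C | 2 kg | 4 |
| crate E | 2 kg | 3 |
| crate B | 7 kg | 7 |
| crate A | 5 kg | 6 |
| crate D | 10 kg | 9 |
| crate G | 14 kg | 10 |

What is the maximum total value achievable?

20

Allowing fractional choices, the relaxed optimum would be about 21.8, but items are indivisible.
crate C + crate A + crate D: weight 2 + 5 + 10 = 17 ≤ 18, value 4 + 6 + 9 = 19.
crate E + crate A + crate D: weight 2 + 5 + 10 = 17 ≤ 18, value 3 + 6 + 9 = 18.
crate C + crate E + crate B + crate A: weight 2 + 2 + 7 + 5 = 16 ≤ 18, value 4 + 3 + 7 + 6 = 20.
Best is crate C, crate E, crate B, and crate A with total value 20.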